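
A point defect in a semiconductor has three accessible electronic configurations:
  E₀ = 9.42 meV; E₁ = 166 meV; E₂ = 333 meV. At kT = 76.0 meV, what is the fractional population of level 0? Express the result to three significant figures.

Eᵢ/kT = 0.12395, 2.1842, 4.3816.
Z = Σ e^(−Eᵢ/kT) = e^(−0.12395) + e^(−2.1842) + e^(−4.3816) = 0.88342 + 0.11257 + 0.012505 = 1.0085.
P₀ = e^(−E₀/kT) / Z = 0.88342/1.0085 = 0.876.

0.876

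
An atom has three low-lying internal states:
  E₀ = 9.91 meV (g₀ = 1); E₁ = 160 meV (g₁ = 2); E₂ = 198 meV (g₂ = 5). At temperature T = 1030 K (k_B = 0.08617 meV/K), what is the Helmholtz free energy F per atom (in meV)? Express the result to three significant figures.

k_BT = 0.08617 × 1030 K = 88.755 meV.
Eᵢ/kT = 0.11166, 1.8027, 2.2309.
Z = Σ gᵢe^(−Eᵢ/kT) = 1·e^(−0.11166) + 2·e^(−1.8027) + 5·e^(−2.2309) = 0.89435 + 0.32971 + 0.53716 = 1.7612.
F = −kT ln Z = −88.755 × ln(1.7612) = −88.755 × 0.56600 = -50.2 meV.

-50.2 meV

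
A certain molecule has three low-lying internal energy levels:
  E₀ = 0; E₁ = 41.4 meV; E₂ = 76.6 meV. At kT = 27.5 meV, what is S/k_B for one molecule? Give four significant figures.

0.6438

Eᵢ/kT = 0, 1.50545, 2.78545.
Z = Σ e^(−Eᵢ/kT) = e^(−0) + e^(−1.50545) + e^(−2.78545) = 1.00000 + 0.221917 + 0.0617013 = 1.28362.
⟨E⟩ = Σ EᵢPᵢ = 10.8394 meV.
S/k_B = ln Z + ⟨E⟩/kT = ln(1.28362) + 10.8394/27.5 = 0.249684 + 0.394160 = 0.6438.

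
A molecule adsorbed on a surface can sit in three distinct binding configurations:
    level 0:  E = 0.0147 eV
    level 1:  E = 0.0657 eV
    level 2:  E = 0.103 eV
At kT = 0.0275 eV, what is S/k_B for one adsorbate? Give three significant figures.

0.530

Eᵢ/kT = 0.53455, 2.3891, 3.7455.
Z = Σ e^(−Eᵢ/kT) = e^(−0.53455) + e^(−2.3891) + e^(−3.7455) = 0.58593 + 0.091712 + 0.023624 = 0.70127.
⟨E⟩ = Σ EᵢPᵢ = 0.024344 eV.
S/k_B = ln Z + ⟨E⟩/kT = ln(0.70127) + 0.024344/0.0275 = -0.35486 + 0.88524 = 0.530.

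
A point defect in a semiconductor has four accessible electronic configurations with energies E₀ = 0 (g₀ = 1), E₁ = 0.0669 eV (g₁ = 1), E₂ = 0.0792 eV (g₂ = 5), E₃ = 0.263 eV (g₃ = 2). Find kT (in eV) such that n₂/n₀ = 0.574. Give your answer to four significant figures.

0.03659 eV

n₂/n₀ = (g₂/g₀) exp[−(E₂−E₀)/kT] = 0.574.
⇒ (E₂−E₀)/kT = ln((5/1)/0.574) = ln(8.71080) = 2.16456.
kT = 0.0792 eV / 2.16456 = 0.03659 eV.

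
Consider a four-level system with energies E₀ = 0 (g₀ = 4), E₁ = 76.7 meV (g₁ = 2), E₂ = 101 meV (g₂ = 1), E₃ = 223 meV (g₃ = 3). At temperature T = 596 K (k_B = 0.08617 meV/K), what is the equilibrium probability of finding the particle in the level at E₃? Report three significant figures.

0.00843

k_BT = 0.08617 × 596 K = 51.357 meV.
Eᵢ/kT = 0, 1.4935, 1.9666, 4.3422.
Z = Σ gᵢe^(−Eᵢ/kT) = 4·e^(−0) + 2·e^(−1.4935) + 1·e^(−1.9666) + 3·e^(−4.3422) = 4.0000 + 0.44917 + 0.13993 + 0.039024 = 4.6281.
P₃ = g₃ e^(−E₃/kT) / Z = 0.039024/4.6281 = 0.00843.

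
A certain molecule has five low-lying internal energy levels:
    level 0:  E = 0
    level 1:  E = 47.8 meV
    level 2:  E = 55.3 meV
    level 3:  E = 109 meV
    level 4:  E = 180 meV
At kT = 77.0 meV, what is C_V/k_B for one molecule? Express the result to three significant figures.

Eᵢ/kT = 0, 0.62078, 0.71818, 1.4156, 2.3377.
Z = Σ e^(−Eᵢ/kT) = e^(−0) + e^(−0.62078) + e^(−0.71818) + e^(−1.4156) + e^(−2.3377) = 1.0000 + 0.53753 + 0.48764 + 0.24278 + 0.096549 = 2.3645.
⟨E⟩ = 40.813 meV, ⟨E²⟩ = 3693.0 meV².
C_V/k_B = (⟨E²⟩ − ⟨E⟩²)/(kT)² = (3693.0 − 1665.7)/5929.0 = 0.342.

0.342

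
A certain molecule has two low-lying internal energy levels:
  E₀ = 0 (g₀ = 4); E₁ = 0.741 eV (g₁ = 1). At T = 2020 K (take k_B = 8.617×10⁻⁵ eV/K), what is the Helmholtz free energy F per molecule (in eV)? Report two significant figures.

k_BT = 8.617×10⁻⁵ × 2020 K = 0.1741 eV.
Eᵢ/kT = 0, 4.256.
Z = Σ gᵢe^(−Eᵢ/kT) = 4·e^(−0) + 1·e^(−4.256) = 4.000 + 0.01418 = 4.014.
F = −kT ln Z = −0.1741 × ln(4.014) = −0.1741 × 1.390 = -0.24 eV.

-0.24 eV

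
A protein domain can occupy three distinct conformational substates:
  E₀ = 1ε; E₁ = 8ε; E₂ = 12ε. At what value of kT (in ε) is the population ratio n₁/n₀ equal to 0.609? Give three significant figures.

n₁/n₀ = exp[−(E₁−E₀)/kT] = 0.609.
⇒ (E₁−E₀)/kT = ln(1/0.609) = ln(1.6420) = 0.49592.
kT = 7ε / 0.49592 = 14.1 ε.

14.1 ε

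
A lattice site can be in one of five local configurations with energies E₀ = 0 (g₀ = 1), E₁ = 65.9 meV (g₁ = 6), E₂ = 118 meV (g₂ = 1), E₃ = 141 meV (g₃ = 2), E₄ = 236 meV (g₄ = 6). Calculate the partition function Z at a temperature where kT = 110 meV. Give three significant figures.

Z = 5.90

Eᵢ/kT = 0, 0.59909, 1.0727, 1.2818, 2.1455.
Z = Σ gᵢe^(−Eᵢ/kT) = 1·e^(−0) + 6·e^(−0.59909) + 1·e^(−1.0727) + 2·e^(−1.2818) + 6·e^(−2.1455) = 1.0000 + 3.2959 + 0.34208 + 0.55507 + 0.70206 = 5.8951.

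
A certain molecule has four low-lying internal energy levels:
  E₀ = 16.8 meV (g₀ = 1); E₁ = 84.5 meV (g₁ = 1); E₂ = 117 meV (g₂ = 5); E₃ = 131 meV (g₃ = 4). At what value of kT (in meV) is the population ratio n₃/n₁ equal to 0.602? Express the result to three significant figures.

24.6 meV

n₃/n₁ = (g₃/g₁) exp[−(E₃−E₁)/kT] = 0.602.
⇒ (E₃−E₁)/kT = ln((4/1)/0.602) = ln(6.6445) = 1.8938.
kT = 46.5 meV / 1.8938 = 24.6 meV.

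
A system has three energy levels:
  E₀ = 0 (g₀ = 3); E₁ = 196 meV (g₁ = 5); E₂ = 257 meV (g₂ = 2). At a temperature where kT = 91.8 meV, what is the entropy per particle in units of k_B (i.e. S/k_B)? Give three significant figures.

1.74

Eᵢ/kT = 0, 2.1351, 2.7996.
Z = Σ gᵢe^(−Eᵢ/kT) = 3·e^(−0) + 5·e^(−2.1351) + 2·e^(−2.7996) = 3.0000 + 0.59116 + 0.12167 = 3.7128.
⟨E⟩ = Σ EᵢPᵢ = 39.630 meV.
S/k_B = ln Z + ⟨E⟩/kT = ln(3.7128) + 39.630/91.8 = 1.3118 + 0.43170 = 1.74.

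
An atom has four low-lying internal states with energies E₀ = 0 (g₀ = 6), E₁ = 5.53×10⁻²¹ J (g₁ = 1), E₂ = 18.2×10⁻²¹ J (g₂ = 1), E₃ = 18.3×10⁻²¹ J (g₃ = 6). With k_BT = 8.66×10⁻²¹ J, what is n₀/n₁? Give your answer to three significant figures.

n₀/n₁ = (g₀/g₁) exp[−(E₀−E₁)/kT] = (6/1) × exp(−(-5.53 ×10⁻²¹ J)/(8.66 ×10⁻²¹ J)) = (6/1) × exp(0.63857) = 11.4.

11.4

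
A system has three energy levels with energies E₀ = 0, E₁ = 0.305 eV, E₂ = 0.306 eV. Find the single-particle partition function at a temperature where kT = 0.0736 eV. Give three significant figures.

Eᵢ/kT = 0, 4.1440, 4.1576.
Z = Σ e^(−Eᵢ/kT) = e^(−0) + e^(−4.1440) + e^(−4.1576) = 1.0000 + 0.015859 + 0.015645 = 1.0315.

Z = 1.03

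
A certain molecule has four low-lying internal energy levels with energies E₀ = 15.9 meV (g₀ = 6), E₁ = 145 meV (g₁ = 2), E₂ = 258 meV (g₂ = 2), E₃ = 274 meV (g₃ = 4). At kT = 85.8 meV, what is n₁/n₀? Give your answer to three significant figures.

0.0740

n₁/n₀ = (g₁/g₀) exp[−(E₁−E₀)/kT] = (2/6) × exp(−(129.1 meV)/(85.8 meV)) = (2/6) × exp(-1.5047) = 0.0740.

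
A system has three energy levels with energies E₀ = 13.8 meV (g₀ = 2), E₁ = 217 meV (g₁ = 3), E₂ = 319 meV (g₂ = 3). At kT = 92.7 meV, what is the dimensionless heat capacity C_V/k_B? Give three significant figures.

Eᵢ/kT = 0.14887, 2.3409, 3.4412.
Z = Σ gᵢe^(−Eᵢ/kT) = 2·e^(−0.14887) + 3·e^(−2.3409) + 3·e^(−3.4412) = 1.7234 + 0.28872 + 0.096079 = 2.1082.
⟨E⟩ = 55.538 meV, ⟨E²⟩ = 11242 meV².
C_V/k_B = (⟨E²⟩ − ⟨E⟩²)/(kT)² = (11242 − 3084.5)/8593.3 = 0.949.

0.949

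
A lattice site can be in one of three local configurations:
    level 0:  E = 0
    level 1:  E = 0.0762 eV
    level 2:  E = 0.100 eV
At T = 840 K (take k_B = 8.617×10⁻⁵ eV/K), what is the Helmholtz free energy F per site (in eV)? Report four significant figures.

-0.03403 eV

k_BT = 8.617×10⁻⁵ × 840 K = 0.0723828 eV.
Eᵢ/kT = 0, 1.05274, 1.38154.
Z = Σ e^(−Eᵢ/kT) = e^(−0) + e^(−1.05274) + e^(−1.38154) = 1.00000 + 0.348980 + 0.251191 = 1.60017.
F = −kT ln Z = −0.0723828 × ln(1.60017) = −0.0723828 × 0.470110 = -0.03403 eV.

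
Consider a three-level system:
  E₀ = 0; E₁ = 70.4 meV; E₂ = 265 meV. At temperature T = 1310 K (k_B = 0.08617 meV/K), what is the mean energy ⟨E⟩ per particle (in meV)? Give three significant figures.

38.7 meV

k_BT = 0.08617 × 1310 K = 112.88 meV.
Eᵢ/kT = 0, 0.62367, 2.3476.
Z = Σ e^(−Eᵢ/kT) = e^(−0) + e^(−0.62367) + e^(−2.3476) = 1.0000 + 0.53597 + 0.095598 = 1.6316.
⟨E⟩ = Σ Eᵢ e^(−Eᵢ/kT) / Z = (0·1.0000 + 70.4·0.53597 + 265·0.095598) / 1.6316 = 38.7 meV.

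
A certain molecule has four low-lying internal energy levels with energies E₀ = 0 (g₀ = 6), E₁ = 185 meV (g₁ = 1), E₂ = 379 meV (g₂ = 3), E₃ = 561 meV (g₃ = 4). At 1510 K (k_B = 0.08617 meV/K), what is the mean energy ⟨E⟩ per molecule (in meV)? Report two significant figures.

21 meV

k_BT = 0.08617 × 1510 K = 130.1 meV.
Eᵢ/kT = 0, 1.422, 2.913, 4.312.
Z = Σ gᵢe^(−Eᵢ/kT) = 6·e^(−0) + 1·e^(−1.422) + 3·e^(−2.913) + 4·e^(−4.312) = 6.000 + 0.2412 + 0.1629 + 0.05363 = 6.458.
⟨E⟩ = Σ Eᵢ gᵢe^(−Eᵢ/kT) / Z = (0·6.000 + 185·0.2412 + 379·0.1629 + 561·0.05363) / 6.458 = 21 meV.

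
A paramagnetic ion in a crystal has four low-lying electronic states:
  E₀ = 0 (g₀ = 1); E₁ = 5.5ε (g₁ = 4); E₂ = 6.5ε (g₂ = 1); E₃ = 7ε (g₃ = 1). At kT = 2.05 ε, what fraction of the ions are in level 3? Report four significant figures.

0.02439

Eᵢ/kT = 0, 2.68293, 3.17073, 3.41463.
Z = Σ gᵢe^(−Eᵢ/kT) = 1·e^(−0) + 4·e^(−2.68293) + 1·e^(−3.17073) + 1·e^(−3.41463) = 1.00000 + 0.273450 + 0.0419729 + 0.0328886 = 1.34831.
P₃ = g₃ e^(−E₃/kT) / Z = 0.0328886/1.34831 = 0.02439.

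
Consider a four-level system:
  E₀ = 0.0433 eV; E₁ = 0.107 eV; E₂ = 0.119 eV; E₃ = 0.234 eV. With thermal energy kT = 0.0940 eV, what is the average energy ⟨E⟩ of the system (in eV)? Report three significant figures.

Eᵢ/kT = 0.46064, 1.1383, 1.2660, 2.4894.
Z = Σ e^(−Eᵢ/kT) = e^(−0.46064) + e^(−1.1383) + e^(−1.2660) + e^(−2.4894) = 0.63088 + 0.32036 + 0.28196 + 0.082960 = 1.3162.
⟨E⟩ = Σ Eᵢ e^(−Eᵢ/kT) / Z = (0.0433·0.63088 + 0.107·0.32036 + 0.119·0.28196 + 0.234·0.082960) / 1.3162 = 0.0870 eV.

0.0870 eV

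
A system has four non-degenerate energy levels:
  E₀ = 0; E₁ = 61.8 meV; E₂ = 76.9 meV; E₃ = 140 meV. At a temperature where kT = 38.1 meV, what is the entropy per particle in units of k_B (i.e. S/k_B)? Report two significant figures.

0.81

Eᵢ/kT = 0, 1.622, 2.018, 3.675.
Z = Σ e^(−Eᵢ/kT) = e^(−0) + e^(−1.622) + e^(−2.018) + e^(−3.675) = 1.000 + 0.1975 + 0.1329 + 0.02535 = 1.356.
⟨E⟩ = Σ EᵢPᵢ = 19.16 meV.
S/k_B = ln Z + ⟨E⟩/kT = ln(1.356) + 19.16/38.1 = 0.3045 + 0.5029 = 0.81.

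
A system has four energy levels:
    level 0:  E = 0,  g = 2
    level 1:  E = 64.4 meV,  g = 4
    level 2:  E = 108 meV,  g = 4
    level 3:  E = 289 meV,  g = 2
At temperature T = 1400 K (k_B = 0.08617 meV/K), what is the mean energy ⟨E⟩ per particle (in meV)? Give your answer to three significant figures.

k_BT = 0.08617 × 1400 K = 120.64 meV.
Eᵢ/kT = 0, 0.53382, 0.89523, 2.3956.
Z = Σ gᵢe^(−Eᵢ/kT) = 2·e^(−0) + 4·e^(−0.53382) + 4·e^(−0.89523) + 2·e^(−2.3956) = 2.0000 + 2.3454 + 1.6341 + 0.18224 = 6.1617.
⟨E⟩ = Σ Eᵢ gᵢe^(−Eᵢ/kT) / Z = (0·2.0000 + 64.4·2.3454 + 108·1.6341 + 289·0.18224) / 6.1617 = 61.7 meV.

61.7 meV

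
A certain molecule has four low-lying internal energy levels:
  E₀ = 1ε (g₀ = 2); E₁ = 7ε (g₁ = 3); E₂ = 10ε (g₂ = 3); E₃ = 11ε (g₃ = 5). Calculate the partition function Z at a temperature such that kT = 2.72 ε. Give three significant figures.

Z = 1.78

Eᵢ/kT = 0.36765, 2.5735, 3.6765, 4.0441.
Z = Σ gᵢe^(−Eᵢ/kT) = 2·e^(−0.36765) + 3·e^(−2.5735) + 3·e^(−3.6765) + 5·e^(−4.0441) = 1.3847 + 0.22880 + 0.075934 + 0.087627 = 1.7771.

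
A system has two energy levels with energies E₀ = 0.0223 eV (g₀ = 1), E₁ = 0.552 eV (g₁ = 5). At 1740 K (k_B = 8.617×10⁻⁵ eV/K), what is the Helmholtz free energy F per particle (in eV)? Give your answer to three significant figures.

0.00185 eV

k_BT = 8.617×10⁻⁵ × 1740 K = 0.14994 eV.
Eᵢ/kT = 0.14873, 3.6815.
Z = Σ gᵢe^(−Eᵢ/kT) = 1·e^(−0.14873) + 5·e^(−3.6815) = 0.86180 + 0.12593 = 0.98773.
F = −kT ln Z = −0.14994 × ln(0.98773) = −0.14994 × -0.012346 = 0.00185 eV.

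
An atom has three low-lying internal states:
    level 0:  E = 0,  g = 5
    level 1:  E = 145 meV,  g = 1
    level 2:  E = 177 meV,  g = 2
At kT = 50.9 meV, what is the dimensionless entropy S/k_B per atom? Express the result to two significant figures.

1.7

Eᵢ/kT = 0, 2.849, 3.477.
Z = Σ gᵢe^(−Eᵢ/kT) = 5·e^(−0) + 1·e^(−2.849) + 2·e^(−3.477) = 5.000 + 0.05790 + 0.06180 = 5.120.
⟨E⟩ = Σ EᵢPᵢ = 3.776 meV.
S/k_B = ln Z + ⟨E⟩/kT = ln(5.120) + 3.776/50.9 = 1.633 + 0.07418 = 1.7.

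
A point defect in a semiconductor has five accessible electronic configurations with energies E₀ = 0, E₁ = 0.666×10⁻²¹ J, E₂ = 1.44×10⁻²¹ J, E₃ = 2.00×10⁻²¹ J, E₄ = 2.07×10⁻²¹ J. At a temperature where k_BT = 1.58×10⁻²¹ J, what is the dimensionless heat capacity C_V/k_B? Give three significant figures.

0.254

Eᵢ/kT = 0, 0.42152, 0.91139, 1.2658, 1.3101.
Z = Σ e^(−Eᵢ/kT) = e^(−0) + e^(−0.42152) + e^(−0.91139) + e^(−1.2658) + e^(−1.3101) = 1.0000 + 0.65605 + 0.40197 + 0.28201 + 0.26979 = 2.6098.
⟨E⟩ = 0.81932, ⟨E²⟩ = 1.3061.
C_V/k_B = (⟨E²⟩ − ⟨E⟩²)/(kT)² = (1.3061 − 0.67129)/2.4964 = 0.254.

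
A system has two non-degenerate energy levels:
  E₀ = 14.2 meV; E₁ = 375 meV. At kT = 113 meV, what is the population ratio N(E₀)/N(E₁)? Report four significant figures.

24.36

n₀/n₁ = exp[−(E₀−E₁)/kT] = exp(−(-360.8 meV)/(113 meV)) = exp(3.19292) = 24.36.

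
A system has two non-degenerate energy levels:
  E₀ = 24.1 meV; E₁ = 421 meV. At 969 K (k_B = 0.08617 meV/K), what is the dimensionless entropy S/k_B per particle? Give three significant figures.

k_BT = 0.08617 × 969 K = 83.499 meV.
Eᵢ/kT = 0.28863, 5.0420.
Z = Σ e^(−Eᵢ/kT) = e^(−0.28863) + e^(−5.0420) = 0.74929 + 0.0064608 = 0.75575.
⟨E⟩ = Σ EᵢPᵢ = 27.493 meV.
S/k_B = ln Z + ⟨E⟩/kT = ln(0.75575) + 27.493/83.499 = -0.28004 + 0.32926 = 0.0492.

0.0492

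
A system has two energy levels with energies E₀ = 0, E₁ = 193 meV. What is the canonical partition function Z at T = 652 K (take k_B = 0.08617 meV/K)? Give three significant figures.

Z = 1.03

k_BT = 0.08617 × 652 K = 56.183 meV.
Eᵢ/kT = 0, 3.4352.
Z = Σ e^(−Eᵢ/kT) = e^(−0) + e^(−3.4352) = 1.0000 + 0.032219 = 1.0322.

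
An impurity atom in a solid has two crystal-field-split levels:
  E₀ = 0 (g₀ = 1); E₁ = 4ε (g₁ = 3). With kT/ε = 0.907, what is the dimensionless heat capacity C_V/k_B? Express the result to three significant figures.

Eᵢ/kT = 0, 4.4101.
Z = Σ gᵢe^(−Eᵢ/kT) = 1·e^(−0) + 3·e^(−4.4101) = 1.0000 + 0.036462 = 1.0365.
⟨E⟩ = 0.14071 ε, ⟨E²⟩ = 0.56285 ε².
C_V/k_B = (⟨E²⟩ − ⟨E⟩²)/(kT)² = (0.56285 − 0.019799)/0.82265 = 0.660.

0.660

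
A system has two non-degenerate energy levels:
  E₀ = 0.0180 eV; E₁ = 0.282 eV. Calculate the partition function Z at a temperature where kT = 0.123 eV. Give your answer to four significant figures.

Eᵢ/kT = 0.146341, 2.29268.
Z = Σ e^(−Eᵢ/kT) = e^(−0.146341) + e^(−2.29268) = 0.863863 + 0.100995 = 0.964858.

Z = 0.9649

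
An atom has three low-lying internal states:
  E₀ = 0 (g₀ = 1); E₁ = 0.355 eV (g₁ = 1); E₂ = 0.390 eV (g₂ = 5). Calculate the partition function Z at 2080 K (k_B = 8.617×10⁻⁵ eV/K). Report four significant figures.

Z = 1.705

k_BT = 8.617×10⁻⁵ × 2080 K = 0.179234 eV.
Eᵢ/kT = 0, 1.98065, 2.17593.
Z = Σ gᵢe^(−Eᵢ/kT) = 1·e^(−0) + 1·e^(−1.98065) + 5·e^(−2.17593) = 1.00000 + 0.137980 + 0.567513 = 1.70549.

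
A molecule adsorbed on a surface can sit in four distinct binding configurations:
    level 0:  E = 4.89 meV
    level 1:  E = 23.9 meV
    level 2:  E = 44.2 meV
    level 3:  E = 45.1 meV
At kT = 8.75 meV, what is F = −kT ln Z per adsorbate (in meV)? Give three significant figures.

3.78 meV

Eᵢ/kT = 0.55886, 2.7314, 5.0514, 5.1543.
Z = Σ e^(−Eᵢ/kT) = e^(−0.55886) + e^(−2.7314) + e^(−5.0514) + e^(−5.1543) = 0.57186 + 0.065128 + 0.0064004 + 0.0057745 = 0.64916.
F = −kT ln Z = −8.75 × ln(0.64916) = −8.75 × -0.43208 = 3.78 meV.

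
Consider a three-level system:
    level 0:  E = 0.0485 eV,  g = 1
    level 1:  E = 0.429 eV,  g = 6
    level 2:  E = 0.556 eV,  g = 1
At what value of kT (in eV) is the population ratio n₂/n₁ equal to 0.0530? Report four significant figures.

n₂/n₁ = (g₂/g₁) exp[−(E₂−E₁)/kT] = 0.0530.
⇒ (E₂−E₁)/kT = ln((1/6)/0.0530) = ln(3.14465) = 1.14570.
kT = 0.127 eV / 1.14570 = 0.1108 eV.

0.1108 eV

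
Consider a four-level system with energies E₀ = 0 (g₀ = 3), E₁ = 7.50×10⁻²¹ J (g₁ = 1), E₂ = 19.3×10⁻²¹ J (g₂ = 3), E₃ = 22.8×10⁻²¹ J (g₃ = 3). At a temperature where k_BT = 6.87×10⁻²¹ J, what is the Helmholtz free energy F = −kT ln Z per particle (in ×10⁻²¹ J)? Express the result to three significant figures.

Eᵢ/kT = 0, 1.0917, 2.8093, 3.3188.
Z = Σ gᵢe^(−Eᵢ/kT) = 3·e^(−0) + 1·e^(−1.0917) + 3·e^(−2.8093) + 3·e^(−3.3188) = 3.0000 + 0.33565 + 0.18074 + 0.10859 = 3.6250.
F = −kT ln Z = −6.87 × ln(3.6250) = −6.87 × 1.2879 = -8.85 ×10⁻²¹ J.

-8.85 ×10⁻²¹ J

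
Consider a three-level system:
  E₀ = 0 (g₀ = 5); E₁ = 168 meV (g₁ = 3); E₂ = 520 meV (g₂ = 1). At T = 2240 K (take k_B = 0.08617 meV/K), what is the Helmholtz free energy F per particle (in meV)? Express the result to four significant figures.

-356.0 meV

k_BT = 0.08617 × 2240 K = 193.021 meV.
Eᵢ/kT = 0, 0.870372, 2.69401.
Z = Σ gᵢe^(−Eᵢ/kT) = 5·e^(−0) + 3·e^(−0.870372) + 1·e^(−2.69401) = 5.00000 + 1.25639 + 0.0676093 = 6.32400.
F = −kT ln Z = −193.021 × ln(6.32400) = −193.021 × 1.84435 = -356.0 meV.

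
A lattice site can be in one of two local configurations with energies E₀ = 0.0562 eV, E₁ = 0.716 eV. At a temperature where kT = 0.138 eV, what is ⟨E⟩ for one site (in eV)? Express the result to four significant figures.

0.06169 eV

Eᵢ/kT = 0.407246, 5.18841.
Z = Σ e^(−Eᵢ/kT) = e^(−0.407246) + e^(−5.18841) = 0.665480 + 0.00558087 = 0.671061.
⟨E⟩ = Σ Eᵢ e^(−Eᵢ/kT) / Z = (0.0562·0.665480 + 0.716·0.00558087) / 0.671061 = 0.06169 eV.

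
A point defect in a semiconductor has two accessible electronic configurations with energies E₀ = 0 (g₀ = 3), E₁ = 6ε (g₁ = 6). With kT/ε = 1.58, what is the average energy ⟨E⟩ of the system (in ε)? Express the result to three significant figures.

Eᵢ/kT = 0, 3.7975.
Z = Σ gᵢe^(−Eᵢ/kT) = 3·e^(−0) + 6·e^(−3.7975) = 3.0000 + 0.13456 = 3.1346.
⟨E⟩ = Σ Eᵢ gᵢe^(−Eᵢ/kT) / Z = (0·3.0000 + 6·0.13456) / 3.1346 = 0.258 ε.

0.258 ε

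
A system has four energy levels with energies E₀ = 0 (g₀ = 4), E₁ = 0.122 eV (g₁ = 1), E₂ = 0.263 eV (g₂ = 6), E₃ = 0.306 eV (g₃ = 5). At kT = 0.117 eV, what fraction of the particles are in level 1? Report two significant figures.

Eᵢ/kT = 0, 1.043, 2.248, 2.615.
Z = Σ gᵢe^(−Eᵢ/kT) = 4·e^(−0) + 1·e^(−1.043) + 6·e^(−2.248) + 5·e^(−2.615) = 4.000 + 0.3524 + 0.6337 + 0.3658 = 5.352.
P₁ = g₁ e^(−E₁/kT) / Z = 0.3524/5.352 = 0.066.

0.066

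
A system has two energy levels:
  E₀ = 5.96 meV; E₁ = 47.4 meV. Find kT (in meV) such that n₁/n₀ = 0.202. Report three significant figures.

n₁/n₀ = exp[−(E₁−E₀)/kT] = 0.202.
⇒ (E₁−E₀)/kT = ln(1/0.202) = ln(4.9505) = 1.5995.
kT = 41.44 meV / 1.5995 = 25.9 meV.

25.9 meV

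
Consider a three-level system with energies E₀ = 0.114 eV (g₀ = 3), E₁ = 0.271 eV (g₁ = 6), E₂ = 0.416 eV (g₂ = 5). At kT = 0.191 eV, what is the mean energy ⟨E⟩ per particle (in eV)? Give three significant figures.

Eᵢ/kT = 0.59686, 1.4188, 2.1780.
Z = Σ gᵢe^(−Eᵢ/kT) = 3·e^(−0.59686) + 6·e^(−1.4188) + 5·e^(−2.1780) = 1.6516 + 1.4520 + 0.56634 = 3.6699.
⟨E⟩ = Σ Eᵢ gᵢe^(−Eᵢ/kT) / Z = (0.114·1.6516 + 0.271·1.4520 + 0.416·0.56634) / 3.6699 = 0.223 eV.

0.223 eV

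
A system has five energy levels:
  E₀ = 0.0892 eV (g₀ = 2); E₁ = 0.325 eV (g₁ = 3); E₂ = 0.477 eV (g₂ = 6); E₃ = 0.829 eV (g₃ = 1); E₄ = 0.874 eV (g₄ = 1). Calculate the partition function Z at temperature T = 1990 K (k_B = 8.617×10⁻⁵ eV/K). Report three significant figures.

k_BT = 8.617×10⁻⁵ × 1990 K = 0.17148 eV.
Eᵢ/kT = 0.52018, 1.8953, 2.7817, 4.8344, 5.0968.
Z = Σ gᵢe^(−Eᵢ/kT) = 2·e^(−0.52018) + 3·e^(−1.8953) + 6·e^(−2.7817) + 1·e^(−4.8344) + 1·e^(−5.0968) = 1.1888 + 0.45082 + 0.37160 + 0.0079515 + 0.0061163 = 2.0253.

Z = 2.03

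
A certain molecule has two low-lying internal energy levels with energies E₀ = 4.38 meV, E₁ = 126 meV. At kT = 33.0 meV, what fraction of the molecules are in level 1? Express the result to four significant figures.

0.02447

Eᵢ/kT = 0.132727, 3.81818.
Z = Σ e^(−Eᵢ/kT) = e^(−0.132727) + e^(−3.81818) = 0.875704 + 0.0219677 = 0.897672.
P₁ = e^(−E₁/kT) / Z = 0.0219677/0.897672 = 0.02447.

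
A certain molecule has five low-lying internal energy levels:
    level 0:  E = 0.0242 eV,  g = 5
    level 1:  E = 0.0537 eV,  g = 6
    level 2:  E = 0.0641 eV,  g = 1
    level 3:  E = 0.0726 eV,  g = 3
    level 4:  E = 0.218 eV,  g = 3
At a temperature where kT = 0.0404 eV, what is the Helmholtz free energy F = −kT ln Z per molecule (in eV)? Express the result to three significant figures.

-0.0654 eV

Eᵢ/kT = 0.59901, 1.3292, 1.5866, 1.7970, 5.3960.
Z = Σ gᵢe^(−Eᵢ/kT) = 5·e^(−0.59901) + 6·e^(−1.3292) + 1·e^(−1.5866) + 3·e^(−1.7970) + 3·e^(−5.3960) = 2.7468 + 1.5881 + 0.20462 + 0.49739 + 0.013604 = 5.0505.
F = −kT ln Z = −0.0404 × ln(5.0505) = −0.0404 × 1.6195 = -0.0654 eV.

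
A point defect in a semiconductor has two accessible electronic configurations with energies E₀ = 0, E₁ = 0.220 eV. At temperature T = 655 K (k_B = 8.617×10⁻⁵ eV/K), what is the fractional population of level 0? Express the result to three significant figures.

0.980

k_BT = 8.617×10⁻⁵ × 655 K = 0.056441 eV.
Eᵢ/kT = 0, 3.8979.
Z = Σ e^(−Eᵢ/kT) = e^(−0) + e^(−3.8979) = 1.0000 + 0.020284 = 1.0203.
P₀ = e^(−E₀/kT) / Z = 1.0000/1.0203 = 0.980.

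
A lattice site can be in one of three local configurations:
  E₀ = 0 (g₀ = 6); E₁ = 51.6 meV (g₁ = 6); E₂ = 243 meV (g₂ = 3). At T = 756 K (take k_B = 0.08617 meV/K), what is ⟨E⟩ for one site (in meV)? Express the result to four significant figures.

k_BT = 0.08617 × 756 K = 65.1445 meV.
Eᵢ/kT = 0, 0.792085, 3.73017.
Z = Σ gᵢe^(−Eᵢ/kT) = 6·e^(−0) + 6·e^(−0.792085) + 3·e^(−3.73017) = 6.00000 + 2.71740 + 0.0719663 = 8.78937.
⟨E⟩ = Σ Eᵢ gᵢe^(−Eᵢ/kT) / Z = (0·6.00000 + 51.6·2.71740 + 243·0.0719663) / 8.78937 = 17.94 meV.

17.94 meV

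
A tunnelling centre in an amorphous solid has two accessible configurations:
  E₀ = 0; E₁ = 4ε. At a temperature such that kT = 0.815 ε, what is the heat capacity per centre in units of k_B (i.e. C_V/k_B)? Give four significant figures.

0.1753

Eᵢ/kT = 0, 4.90798.
Z = Σ e^(−Eᵢ/kT) = e^(−0) + e^(−4.90798) = 1.00000 + 0.00738740 = 1.00739.
⟨E⟩ = 0.0293328 ε, ⟨E²⟩ = 0.117331 ε².
C_V/k_B = (⟨E²⟩ − ⟨E⟩²)/(kT)² = (0.117331 − 0.000860413)/0.664225 = 0.1753.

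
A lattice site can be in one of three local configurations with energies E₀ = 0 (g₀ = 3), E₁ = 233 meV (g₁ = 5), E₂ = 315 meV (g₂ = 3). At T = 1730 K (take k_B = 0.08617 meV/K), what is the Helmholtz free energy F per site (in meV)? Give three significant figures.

k_BT = 0.08617 × 1730 K = 149.07 meV.
Eᵢ/kT = 0, 1.5630, 2.1131.
Z = Σ gᵢe^(−Eᵢ/kT) = 3·e^(−0) + 5·e^(−1.5630) + 3·e^(−2.1131) = 3.0000 + 1.0475 + 0.36259 = 4.4101.
F = −kT ln Z = −149.07 × ln(4.4101) = −149.07 × 1.4839 = -221 meV.

-221 meV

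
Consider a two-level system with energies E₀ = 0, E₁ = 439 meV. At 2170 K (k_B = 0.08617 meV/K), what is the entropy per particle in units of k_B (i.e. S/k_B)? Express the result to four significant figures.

0.2961

k_BT = 0.08617 × 2170 K = 186.989 meV.
Eᵢ/kT = 0, 2.34773.
Z = Σ e^(−Eᵢ/kT) = e^(−0) + e^(−2.34773) = 1.00000 + 0.0955859 = 1.09559.
⟨E⟩ = Σ EᵢPᵢ = 38.3010 meV.
S/k_B = ln Z + ⟨E⟩/kT = ln(1.09559) + 38.3010/186.989 = 0.0912930 + 0.204830 = 0.2961.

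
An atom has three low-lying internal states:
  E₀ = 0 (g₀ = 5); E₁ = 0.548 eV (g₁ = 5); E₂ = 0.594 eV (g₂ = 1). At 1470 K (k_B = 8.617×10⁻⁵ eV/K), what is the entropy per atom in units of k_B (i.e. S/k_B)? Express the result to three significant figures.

1.69

k_BT = 8.617×10⁻⁵ × 1470 K = 0.12667 eV.
Eᵢ/kT = 0, 4.3262, 4.6894.
Z = Σ gᵢe^(−Eᵢ/kT) = 5·e^(−0) + 5·e^(−4.3262) + 1·e^(−4.6894) = 5.0000 + 0.066088 + 0.0091922 = 5.0753.
⟨E⟩ = Σ EᵢPᵢ = 0.0082116 eV.
S/k_B = ln Z + ⟨E⟩/kT = ln(5.0753) + 0.0082116/0.12667 = 1.6244 + 0.064827 = 1.69.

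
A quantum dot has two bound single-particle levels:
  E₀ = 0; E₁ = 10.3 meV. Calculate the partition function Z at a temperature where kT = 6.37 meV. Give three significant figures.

Z = 1.20

Eᵢ/kT = 0, 1.6170.
Z = Σ e^(−Eᵢ/kT) = e^(−0) + e^(−1.6170) = 1.0000 + 0.19849 = 1.1985.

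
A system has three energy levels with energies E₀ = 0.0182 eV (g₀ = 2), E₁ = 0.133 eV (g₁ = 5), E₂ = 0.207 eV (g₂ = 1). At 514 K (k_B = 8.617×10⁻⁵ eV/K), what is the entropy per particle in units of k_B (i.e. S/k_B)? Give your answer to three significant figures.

k_BT = 8.617×10⁻⁵ × 514 K = 0.044291 eV.
Eᵢ/kT = 0.41092, 3.0029, 4.6736.
Z = Σ gᵢe^(−Eᵢ/kT) = 2·e^(−0.41092) + 5·e^(−3.0029) + 1·e^(−4.6736) = 1.3261 + 0.24821 + 0.0093386 = 1.5836.
⟨E⟩ = Σ EᵢPᵢ = 0.037307 eV.
S/k_B = ln Z + ⟨E⟩/kT = ln(1.5836) + 0.037307/0.044291 = 0.45970 + 0.84232 = 1.30.

1.30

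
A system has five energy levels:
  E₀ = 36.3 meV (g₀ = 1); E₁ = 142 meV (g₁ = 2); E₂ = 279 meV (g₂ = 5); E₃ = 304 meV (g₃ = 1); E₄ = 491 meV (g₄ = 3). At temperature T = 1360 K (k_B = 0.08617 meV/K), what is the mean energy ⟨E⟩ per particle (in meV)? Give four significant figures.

149.2 meV

k_BT = 0.08617 × 1360 K = 117.191 meV.
Eᵢ/kT = 0.309751, 1.21170, 2.38073, 2.59406, 4.18974.
Z = Σ gᵢe^(−Eᵢ/kT) = 1·e^(−0.309751) + 2·e^(−1.21170) + 5·e^(−2.38073) + 1·e^(−2.59406) + 3·e^(−4.18974) = 0.733630 + 0.595382 + 0.462415 + 0.0747161 + 0.0454507 = 1.91159.
⟨E⟩ = Σ Eᵢ gᵢe^(−Eᵢ/kT) / Z = (36.3·0.733630 + 142·0.595382 + 279·0.462415 + 304·0.0747161 + 491·0.0454507) / 1.91159 = 149.2 meV.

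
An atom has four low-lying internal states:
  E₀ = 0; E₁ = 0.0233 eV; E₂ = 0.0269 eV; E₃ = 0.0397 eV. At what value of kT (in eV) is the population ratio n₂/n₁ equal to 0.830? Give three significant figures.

0.0193 eV

n₂/n₁ = exp[−(E₂−E₁)/kT] = 0.830.
⇒ (E₂−E₁)/kT = ln(1/0.830) = ln(1.2048) = 0.18631.
kT = 0.0036 eV / 0.18631 = 0.0193 eV.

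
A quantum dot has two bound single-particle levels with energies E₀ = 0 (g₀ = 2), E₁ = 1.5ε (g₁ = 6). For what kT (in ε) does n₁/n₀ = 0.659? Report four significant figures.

n₁/n₀ = (g₁/g₀) exp[−(E₁−E₀)/kT] = 0.659.
⇒ (E₁−E₀)/kT = ln((6/2)/0.659) = ln(4.55235) = 1.51564.
kT = 1.5ε / 1.51564 = 0.9897 ε.

0.9897 ε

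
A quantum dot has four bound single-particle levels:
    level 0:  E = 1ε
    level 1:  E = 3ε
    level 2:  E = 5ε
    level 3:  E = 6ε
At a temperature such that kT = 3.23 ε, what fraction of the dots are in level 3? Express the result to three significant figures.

0.104

Eᵢ/kT = 0.30960, 0.92879, 1.5480, 1.8576.
Z = Σ e^(−Eᵢ/kT) = e^(−0.30960) + e^(−0.92879) + e^(−1.5480) + e^(−1.8576) = 0.73374 + 0.39503 + 0.21267 + 0.15605 = 1.4975.
P₃ = e^(−E₃/kT) / Z = 0.15605/1.4975 = 0.104.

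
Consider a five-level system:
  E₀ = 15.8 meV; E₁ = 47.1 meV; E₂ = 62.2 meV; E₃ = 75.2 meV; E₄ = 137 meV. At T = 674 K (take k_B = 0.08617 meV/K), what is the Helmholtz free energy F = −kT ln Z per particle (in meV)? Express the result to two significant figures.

-38 meV

k_BT = 0.08617 × 674 K = 58.08 meV.
Eᵢ/kT = 0.2720, 0.8110, 1.071, 1.295, 2.359.
Z = Σ e^(−Eᵢ/kT) = e^(−0.2720) + e^(−0.8110) + e^(−1.071) + e^(−1.295) + e^(−2.359) = 0.7619 + 0.4444 + 0.3427 + 0.2739 + 0.09451 = 1.917.
F = −kT ln Z = −58.08 × ln(1.917) = −58.08 × 0.6508 = -38 meV.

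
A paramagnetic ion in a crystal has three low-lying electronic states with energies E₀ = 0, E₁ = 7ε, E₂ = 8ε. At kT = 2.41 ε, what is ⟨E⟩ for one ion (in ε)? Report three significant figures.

0.617 ε

Eᵢ/kT = 0, 2.9046, 3.3195.
Z = Σ e^(−Eᵢ/kT) = e^(−0) + e^(−2.9046) + e^(−3.3195) = 1.0000 + 0.054771 + 0.036171 = 1.0909.
⟨E⟩ = Σ Eᵢ e^(−Eᵢ/kT) / Z = (0·1.0000 + 7·0.054771 + 8·0.036171) / 1.0909 = 0.617 ε.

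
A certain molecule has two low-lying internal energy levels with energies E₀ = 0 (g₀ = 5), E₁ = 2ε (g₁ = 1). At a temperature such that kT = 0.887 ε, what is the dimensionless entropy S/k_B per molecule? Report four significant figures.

Eᵢ/kT = 0, 2.25479.
Z = Σ gᵢe^(−Eᵢ/kT) = 5·e^(−0) + 1·e^(−2.25479) = 5.00000 + 0.104896 = 5.10490.
⟨E⟩ = Σ EᵢPᵢ = 0.0410962 ε.
S/k_B = ln Z + ⟨E⟩/kT = ln(5.10490) + 0.0410962/0.887 = 1.63020 + 0.0463317 = 1.677.

1.677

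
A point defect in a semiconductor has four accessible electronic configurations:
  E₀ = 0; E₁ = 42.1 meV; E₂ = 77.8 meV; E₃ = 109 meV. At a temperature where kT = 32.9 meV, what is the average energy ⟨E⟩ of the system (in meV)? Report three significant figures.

Eᵢ/kT = 0, 1.2796, 2.3647, 3.3131.
Z = Σ e^(−Eᵢ/kT) = e^(−0) + e^(−1.2796) + e^(−2.3647) + e^(−3.3131) = 1.0000 + 0.27815 + 0.093977 + 0.036403 = 1.4085.
⟨E⟩ = Σ Eᵢ e^(−Eᵢ/kT) / Z = (0·1.0000 + 42.1·0.27815 + 77.8·0.093977 + 109·0.036403) / 1.4085 = 16.3 meV.

16.3 meV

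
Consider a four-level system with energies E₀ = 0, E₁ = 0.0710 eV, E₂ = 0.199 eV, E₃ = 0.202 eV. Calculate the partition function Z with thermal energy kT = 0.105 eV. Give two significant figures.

Z = 1.8

Eᵢ/kT = 0, 0.6762, 1.895, 1.924.
Z = Σ e^(−Eᵢ/kT) = e^(−0) + e^(−0.6762) + e^(−1.895) + e^(−1.924) = 1.000 + 0.5085 + 0.1503 + 0.1460 = 1.805.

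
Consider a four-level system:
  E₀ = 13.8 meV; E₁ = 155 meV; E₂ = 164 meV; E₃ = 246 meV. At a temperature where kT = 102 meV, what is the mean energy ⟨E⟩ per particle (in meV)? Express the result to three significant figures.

Eᵢ/kT = 0.13529, 1.5196, 1.6078, 2.4118.
Z = Σ e^(−Eᵢ/kT) = e^(−0.13529) + e^(−1.5196) + e^(−1.6078) + e^(−2.4118) = 0.87346 + 0.21880 + 0.20033 + 0.089654 = 1.3822.
⟨E⟩ = Σ Eᵢ e^(−Eᵢ/kT) / Z = (13.8·0.87346 + 155·0.21880 + 164·0.20033 + 246·0.089654) / 1.3822 = 73.0 meV.

73.0 meV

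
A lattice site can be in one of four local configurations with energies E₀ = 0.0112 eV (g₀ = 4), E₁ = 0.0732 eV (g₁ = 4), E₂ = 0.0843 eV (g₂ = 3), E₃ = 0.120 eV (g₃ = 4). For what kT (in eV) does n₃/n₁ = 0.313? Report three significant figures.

0.0403 eV

n₃/n₁ = (g₃/g₁) exp[−(E₃−E₁)/kT] = 0.313.
⇒ (E₃−E₁)/kT = ln((4/4)/0.313) = ln(3.1949) = 1.1616.
kT = 0.0468 eV / 1.1616 = 0.0403 eV.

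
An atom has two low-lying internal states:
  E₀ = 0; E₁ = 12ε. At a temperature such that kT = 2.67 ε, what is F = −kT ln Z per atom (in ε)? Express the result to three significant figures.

-0.0297 ε

Eᵢ/kT = 0, 4.4944.
Z = Σ e^(−Eᵢ/kT) = e^(−0) + e^(−4.4944) = 1.0000 + 0.011171 = 1.0112.
F = −kT ln Z = −2.67 × ln(1.0112) = −2.67 × 0.011138 = -0.0297 ε.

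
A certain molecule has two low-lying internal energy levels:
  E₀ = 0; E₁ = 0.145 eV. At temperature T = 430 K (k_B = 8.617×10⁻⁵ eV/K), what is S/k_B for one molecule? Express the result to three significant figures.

k_BT = 8.617×10⁻⁵ × 430 K = 0.037053 eV.
Eᵢ/kT = 0, 3.9133.
Z = Σ e^(−Eᵢ/kT) = e^(−0) + e^(−3.9133) = 1.0000 + 0.019974 = 1.0200.
⟨E⟩ = Σ EᵢPᵢ = 0.0028394 eV.
S/k_B = ln Z + ⟨E⟩/kT = ln(1.0200) + 0.0028394/0.037053 = 0.019803 + 0.076631 = 0.0964.

0.0964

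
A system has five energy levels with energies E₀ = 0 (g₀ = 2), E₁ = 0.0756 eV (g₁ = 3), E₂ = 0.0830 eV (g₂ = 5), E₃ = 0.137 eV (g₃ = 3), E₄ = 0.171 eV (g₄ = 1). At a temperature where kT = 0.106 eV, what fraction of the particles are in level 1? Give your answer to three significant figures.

Eᵢ/kT = 0, 0.71321, 0.78302, 1.2925, 1.6132.
Z = Σ gᵢe^(−Eᵢ/kT) = 2·e^(−0) + 3·e^(−0.71321) + 5·e^(−0.78302) + 3·e^(−1.2925) + 1·e^(−1.6132) = 2.0000 + 1.4702 + 2.2851 + 0.82375 + 0.19925 = 6.7783.
P₁ = g₁ e^(−E₁/kT) / Z = 1.4702/6.7783 = 0.217.

0.217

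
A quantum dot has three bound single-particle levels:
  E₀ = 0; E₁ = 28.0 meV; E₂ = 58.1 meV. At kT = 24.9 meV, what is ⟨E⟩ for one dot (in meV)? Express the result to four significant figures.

Eᵢ/kT = 0, 1.12450, 2.33333.
Z = Σ e^(−Eᵢ/kT) = e^(−0) + e^(−1.12450) + e^(−2.33333) = 1.00000 + 0.324815 + 0.0969723 = 1.42179.
⟨E⟩ = Σ Eᵢ e^(−Eᵢ/kT) / Z = (0·1.00000 + 28.0·0.324815 + 58.1·0.0969723) / 1.42179 = 10.36 meV.

10.36 meV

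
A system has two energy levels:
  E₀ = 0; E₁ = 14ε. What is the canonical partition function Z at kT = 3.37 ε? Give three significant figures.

Z = 1.02

Eᵢ/kT = 0, 4.1543.
Z = Σ e^(−Eᵢ/kT) = e^(−0) + e^(−4.1543) = 1.0000 + 0.015697 = 1.0157.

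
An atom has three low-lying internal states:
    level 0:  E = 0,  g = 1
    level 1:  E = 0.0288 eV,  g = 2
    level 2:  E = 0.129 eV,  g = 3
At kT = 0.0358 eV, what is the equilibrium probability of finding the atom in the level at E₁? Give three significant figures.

0.453

Eᵢ/kT = 0, 0.80447, 3.6034.
Z = Σ gᵢe^(−Eᵢ/kT) = 1·e^(−0) + 2·e^(−0.80447) + 3·e^(−3.6034) = 1.0000 + 0.89465 + 0.081693 = 1.9763.
P₁ = g₁ e^(−E₁/kT) / Z = 0.89465/1.9763 = 0.453.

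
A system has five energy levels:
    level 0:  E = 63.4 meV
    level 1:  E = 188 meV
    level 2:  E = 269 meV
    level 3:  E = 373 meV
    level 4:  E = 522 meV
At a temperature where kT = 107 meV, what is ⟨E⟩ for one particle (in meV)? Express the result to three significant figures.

Eᵢ/kT = 0.59252, 1.7570, 2.5140, 3.4860, 4.8785.
Z = Σ e^(−Eᵢ/kT) = e^(−0.59252) + e^(−1.7570) + e^(−2.5140) + e^(−3.4860) + e^(−4.8785) = 0.55293 + 0.17256 + 0.080944 + 0.030623 + 0.0076084 = 0.84467.
⟨E⟩ = Σ Eᵢ e^(−Eᵢ/kT) / Z = (63.4·0.55293 + 188·0.17256 + 269·0.080944 + 373·0.030623 + 522·0.0076084) / 0.84467 = 124 meV.

124 meV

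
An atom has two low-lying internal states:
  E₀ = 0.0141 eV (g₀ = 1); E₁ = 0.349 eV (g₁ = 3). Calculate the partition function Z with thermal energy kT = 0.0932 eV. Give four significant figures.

Eᵢ/kT = 0.151288, 3.74464.
Z = Σ gᵢe^(−Eᵢ/kT) = 1·e^(−0.151288) + 3·e^(−3.74464) = 0.859600 + 0.0709324 = 0.930532.

Z = 0.9305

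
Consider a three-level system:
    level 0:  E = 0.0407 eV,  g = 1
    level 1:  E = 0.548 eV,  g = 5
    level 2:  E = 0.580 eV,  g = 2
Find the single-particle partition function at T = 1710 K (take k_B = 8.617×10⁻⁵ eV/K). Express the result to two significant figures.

Z = 0.92

k_BT = 8.617×10⁻⁵ × 1710 K = 0.1474 eV.
Eᵢ/kT = 0.2761, 3.718, 3.935.
Z = Σ gᵢe^(−Eᵢ/kT) = 1·e^(−0.2761) + 5·e^(−3.718) + 2·e^(−3.935) = 0.7587 + 0.1214 + 0.03909 = 0.9192.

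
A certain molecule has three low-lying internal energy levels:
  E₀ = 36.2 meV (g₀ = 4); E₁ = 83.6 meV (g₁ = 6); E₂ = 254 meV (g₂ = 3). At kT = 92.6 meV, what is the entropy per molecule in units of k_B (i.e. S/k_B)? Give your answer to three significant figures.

2.38

Eᵢ/kT = 0.39093, 0.90281, 2.7430.
Z = Σ gᵢe^(−Eᵢ/kT) = 4·e^(−0.39093) + 6·e^(−0.90281) + 3·e^(−2.7430) = 2.7057 + 2.4326 + 0.19313 = 5.3314.
⟨E⟩ = Σ EᵢPᵢ = 65.718 meV.
S/k_B = ln Z + ⟨E⟩/kT = ln(5.3314) + 65.718/92.6 = 1.6736 + 0.70970 = 2.38.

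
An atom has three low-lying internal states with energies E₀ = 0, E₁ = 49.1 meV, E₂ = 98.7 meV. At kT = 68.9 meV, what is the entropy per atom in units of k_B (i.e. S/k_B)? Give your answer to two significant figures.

Eᵢ/kT = 0, 0.7126, 1.433.
Z = Σ e^(−Eᵢ/kT) = e^(−0) + e^(−0.7126) + e^(−1.433) = 1.000 + 0.4904 + 0.2386 = 1.729.
⟨E⟩ = Σ EᵢPᵢ = 27.55 meV.
S/k_B = ln Z + ⟨E⟩/kT = ln(1.729) + 27.55/68.9 = 0.5475 + 0.3999 = 0.95.

0.95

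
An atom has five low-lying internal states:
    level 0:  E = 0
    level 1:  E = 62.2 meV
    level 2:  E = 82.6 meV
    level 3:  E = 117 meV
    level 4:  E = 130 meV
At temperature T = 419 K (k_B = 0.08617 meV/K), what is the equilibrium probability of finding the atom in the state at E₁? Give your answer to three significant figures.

k_BT = 0.08617 × 419 K = 36.105 meV.
Eᵢ/kT = 0, 1.7228, 2.2878, 3.2405, 3.6006.
Z = Σ e^(−Eᵢ/kT) = e^(−0) + e^(−1.7228) + e^(−2.2878) + e^(−3.2405) + e^(−3.6006) = 1.0000 + 0.17857 + 0.10149 + 0.039144 + 0.027307 = 1.3465.
P₁ = e^(−E₁/kT) / Z = 0.17857/1.3465 = 0.133.

0.133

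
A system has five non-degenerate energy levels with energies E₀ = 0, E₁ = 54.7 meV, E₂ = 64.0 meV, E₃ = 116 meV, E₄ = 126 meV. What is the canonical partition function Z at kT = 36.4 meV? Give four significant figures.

Z = 1.468

Eᵢ/kT = 0, 1.50275, 1.75824, 3.18681, 3.46154.
Z = Σ e^(−Eᵢ/kT) = e^(−0) + e^(−1.50275) + e^(−1.75824) + e^(−3.18681) + e^(−3.46154) = 1.00000 + 0.222517 + 0.172348 + 0.0413034 + 0.0313814 = 1.46755.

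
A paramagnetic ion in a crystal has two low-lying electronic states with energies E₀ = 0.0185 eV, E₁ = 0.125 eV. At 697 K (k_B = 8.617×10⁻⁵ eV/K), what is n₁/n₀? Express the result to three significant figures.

k_BT = 8.617×10⁻⁵ × 697 K = 0.060060 eV.
n₁/n₀ = exp[−(E₁−E₀)/kT] = exp(−(0.1065 eV)/(0.060060 eV)) = exp(-1.7732) = 0.170.

0.170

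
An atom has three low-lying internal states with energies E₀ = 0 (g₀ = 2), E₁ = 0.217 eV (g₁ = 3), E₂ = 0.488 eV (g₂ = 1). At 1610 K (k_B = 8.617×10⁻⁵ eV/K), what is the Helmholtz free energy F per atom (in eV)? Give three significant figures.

-0.136 eV

k_BT = 8.617×10⁻⁵ × 1610 K = 0.13873 eV.
Eᵢ/kT = 0, 1.5642, 3.5176.
Z = Σ gᵢe^(−Eᵢ/kT) = 2·e^(−0) + 3·e^(−1.5642) + 1·e^(−3.5176) = 2.0000 + 0.62777 + 0.029671 = 2.6574.
F = −kT ln Z = −0.13873 × ln(2.6574) = −0.13873 × 0.97735 = -0.136 eV.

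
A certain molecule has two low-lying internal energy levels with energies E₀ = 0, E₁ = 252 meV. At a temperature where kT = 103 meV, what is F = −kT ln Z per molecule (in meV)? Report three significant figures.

-8.55 meV

Eᵢ/kT = 0, 2.4466.
Z = Σ e^(−Eᵢ/kT) = e^(−0) + e^(−2.4466) = 1.0000 + 0.086587 = 1.0866.
F = −kT ln Z = −103 × ln(1.0866) = −103 × 0.083054 = -8.55 meV.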